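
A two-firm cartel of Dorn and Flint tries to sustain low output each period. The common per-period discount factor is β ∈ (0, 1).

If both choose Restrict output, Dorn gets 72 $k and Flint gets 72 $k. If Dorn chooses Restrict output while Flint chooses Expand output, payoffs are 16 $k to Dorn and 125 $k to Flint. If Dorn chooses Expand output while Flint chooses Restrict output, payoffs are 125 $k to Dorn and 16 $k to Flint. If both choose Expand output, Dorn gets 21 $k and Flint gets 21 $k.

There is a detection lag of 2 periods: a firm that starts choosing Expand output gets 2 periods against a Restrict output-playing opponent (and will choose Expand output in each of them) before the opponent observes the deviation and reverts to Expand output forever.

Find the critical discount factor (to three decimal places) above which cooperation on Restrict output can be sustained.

A deviator earns 125 for 2 periods, then 21 forever; cooperating earns 72 forever. Multiplying the IC by (1−β):
72 ≥ 125(1−β^2) + 21β^2, so 104·β^2 ≥ 53 and β^2 ≥ 53/104.
β ≥ (53/104)^(1/2) ≈ 0.714.

0.714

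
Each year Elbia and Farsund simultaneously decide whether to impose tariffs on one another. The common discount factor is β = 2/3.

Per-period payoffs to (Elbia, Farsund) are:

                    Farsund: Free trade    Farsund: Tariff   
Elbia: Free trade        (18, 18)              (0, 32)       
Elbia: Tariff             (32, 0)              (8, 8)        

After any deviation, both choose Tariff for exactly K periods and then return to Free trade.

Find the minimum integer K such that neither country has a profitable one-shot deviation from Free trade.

3

Need Σ_{k=1}^{K} β^k ≥ (32−18)/(18−8) = 1.4000 at β = 2/3.
At K = 2 the sum is 1.1111 < 1.4000; at K = 3 it is 1.4074 ≥ 1.4000.
So the minimum punishment length is K = 3.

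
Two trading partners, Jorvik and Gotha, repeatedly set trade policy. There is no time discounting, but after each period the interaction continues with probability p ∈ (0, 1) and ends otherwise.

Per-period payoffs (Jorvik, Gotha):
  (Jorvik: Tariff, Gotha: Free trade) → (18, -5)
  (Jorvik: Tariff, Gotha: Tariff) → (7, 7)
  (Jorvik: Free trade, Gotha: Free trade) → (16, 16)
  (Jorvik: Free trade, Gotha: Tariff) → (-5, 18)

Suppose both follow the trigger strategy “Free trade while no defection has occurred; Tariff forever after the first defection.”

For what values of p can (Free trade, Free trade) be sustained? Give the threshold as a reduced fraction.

2/11

With no time discounting, the continuation probability p plays the role of the discount factor.
Grim-trigger IC: 16/(1−p) ≥ 18 + 7p/(1−p) ⇒ p ≥ (18−16)/(18−7) = 2/11.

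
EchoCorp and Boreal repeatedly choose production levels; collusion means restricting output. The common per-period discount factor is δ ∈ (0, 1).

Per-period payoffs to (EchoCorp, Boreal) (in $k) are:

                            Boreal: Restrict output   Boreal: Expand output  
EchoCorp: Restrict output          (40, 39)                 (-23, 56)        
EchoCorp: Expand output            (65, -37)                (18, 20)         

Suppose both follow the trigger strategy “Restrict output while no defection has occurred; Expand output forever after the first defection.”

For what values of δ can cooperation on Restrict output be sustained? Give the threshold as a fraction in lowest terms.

EchoCorp: cooperation gives 40 each period; deviation gives 65 once then 18 forever.
  40/(1−δ) ≥ 65 + 18δ/(1−δ) ⇒ δ ≥ 25/47.
Boreal: cooperation gives 39 each period; deviation gives 56 once then 20 forever.
  δ ≥ 17/36.
Both must hold, so the binding constraint is EchoCorp's: δ ≥ 25/47.

25/47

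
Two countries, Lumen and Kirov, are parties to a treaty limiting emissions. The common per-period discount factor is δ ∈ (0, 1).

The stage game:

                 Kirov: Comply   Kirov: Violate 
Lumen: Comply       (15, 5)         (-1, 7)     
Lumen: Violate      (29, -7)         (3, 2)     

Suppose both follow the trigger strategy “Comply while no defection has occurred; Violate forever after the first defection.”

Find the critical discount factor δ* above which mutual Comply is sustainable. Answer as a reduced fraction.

7/13

Lumen's threshold: (29−15)/(29−3) = 7/13.
Kirov's threshold: (7−5)/(7−2) = 2/5.
7/13 > 2/5, so Lumen binds and δ* = 7/13.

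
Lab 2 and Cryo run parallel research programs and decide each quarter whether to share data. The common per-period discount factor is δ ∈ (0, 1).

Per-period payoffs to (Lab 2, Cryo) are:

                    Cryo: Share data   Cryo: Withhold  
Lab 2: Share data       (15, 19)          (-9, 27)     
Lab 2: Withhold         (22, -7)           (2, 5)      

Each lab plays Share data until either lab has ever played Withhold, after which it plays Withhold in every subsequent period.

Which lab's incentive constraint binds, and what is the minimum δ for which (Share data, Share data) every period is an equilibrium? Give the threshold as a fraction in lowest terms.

Cryo; δ ≥ 4/11

Lab 2: cooperation gives 15 each period; deviation gives 22 once then 2 forever.
  15/(1−δ) ≥ 22 + 2δ/(1−δ) ⇒ δ ≥ 7/20.
Cryo: cooperation gives 19 each period; deviation gives 27 once then 5 forever.
  δ ≥ 8/22 = 4/11.
Both must hold, so the binding constraint is Cryo's: δ ≥ 4/11.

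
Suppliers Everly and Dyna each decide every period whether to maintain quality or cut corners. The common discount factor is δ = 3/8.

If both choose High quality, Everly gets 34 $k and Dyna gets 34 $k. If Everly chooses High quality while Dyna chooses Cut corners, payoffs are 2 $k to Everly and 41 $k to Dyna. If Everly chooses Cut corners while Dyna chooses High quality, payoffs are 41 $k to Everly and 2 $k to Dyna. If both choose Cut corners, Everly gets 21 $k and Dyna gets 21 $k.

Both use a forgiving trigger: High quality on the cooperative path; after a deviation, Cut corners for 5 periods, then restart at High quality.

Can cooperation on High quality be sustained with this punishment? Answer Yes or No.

Yes

Comparing payoff streams over the 6 periods until play realigns: cooperate → 34(1+δ+…+δ^5); deviate → 41 + 21(δ+…+δ^5).
Cooperation is sustained iff (34−21)(δ+…+δ^5) ≥ 41−34.
δ+…+δ^5 = 3/8·(1−(3/8)^5)/(1−3/8) = 0.5956, and (41−34)/(34−21) = 0.5385.
0.5956 ≥ 0.5385, so cooperation is sustainable.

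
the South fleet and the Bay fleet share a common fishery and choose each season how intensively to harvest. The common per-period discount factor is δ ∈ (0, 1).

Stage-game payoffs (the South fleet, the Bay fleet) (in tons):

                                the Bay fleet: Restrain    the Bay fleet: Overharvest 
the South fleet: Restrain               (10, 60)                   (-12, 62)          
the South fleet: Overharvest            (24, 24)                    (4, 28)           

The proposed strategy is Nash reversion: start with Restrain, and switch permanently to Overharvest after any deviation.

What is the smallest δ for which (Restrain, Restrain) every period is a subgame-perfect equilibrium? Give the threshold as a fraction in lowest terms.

the South fleet: cooperation gives 10 each period; deviation gives 24 once then 4 forever.
  10/(1−δ) ≥ 24 + 4δ/(1−δ) ⇒ δ ≥ 14/20 = 7/10.
the Bay fleet: cooperation gives 60 each period; deviation gives 62 once then 28 forever.
  δ ≥ 2/34 = 1/17.
Both must hold, so the binding constraint is the South fleet's: δ ≥ 7/10.

7/10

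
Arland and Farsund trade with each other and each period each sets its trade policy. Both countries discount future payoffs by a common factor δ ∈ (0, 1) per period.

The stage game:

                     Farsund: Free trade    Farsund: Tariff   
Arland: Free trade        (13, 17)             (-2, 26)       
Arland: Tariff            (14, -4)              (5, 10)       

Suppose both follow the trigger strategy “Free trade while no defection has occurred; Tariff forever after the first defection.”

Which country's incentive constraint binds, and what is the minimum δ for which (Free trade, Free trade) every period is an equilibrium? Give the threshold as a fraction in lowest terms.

Farsund; δ ≥ 9/16

For Arland: deviation gain 14−13 = 1, per-period punishment loss 13−5 = 8. IC gives δ ≥ 1/9.
For Farsund: gain 9, loss 7 per period, so δ ≥ 9/16.
The tighter constraint is Farsund's, so cooperation needs δ ≥ 9/16.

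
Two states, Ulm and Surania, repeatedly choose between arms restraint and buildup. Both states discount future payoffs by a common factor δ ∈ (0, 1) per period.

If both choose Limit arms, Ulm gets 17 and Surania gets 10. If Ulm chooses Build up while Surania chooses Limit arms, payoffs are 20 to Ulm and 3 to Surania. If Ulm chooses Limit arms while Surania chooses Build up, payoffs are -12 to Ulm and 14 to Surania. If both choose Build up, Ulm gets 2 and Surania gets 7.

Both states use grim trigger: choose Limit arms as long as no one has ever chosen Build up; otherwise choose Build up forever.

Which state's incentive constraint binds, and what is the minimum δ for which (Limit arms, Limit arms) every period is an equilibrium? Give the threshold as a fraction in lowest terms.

Surania; δ ≥ 4/7

For Ulm: deviation gain 20−17 = 3, per-period punishment loss 17−2 = 15. IC gives δ ≥ 3/18 = 1/6.
For Surania: gain 4, loss 3 per period, so δ ≥ 4/7.
The tighter constraint is Surania's, so cooperation needs δ ≥ 4/7.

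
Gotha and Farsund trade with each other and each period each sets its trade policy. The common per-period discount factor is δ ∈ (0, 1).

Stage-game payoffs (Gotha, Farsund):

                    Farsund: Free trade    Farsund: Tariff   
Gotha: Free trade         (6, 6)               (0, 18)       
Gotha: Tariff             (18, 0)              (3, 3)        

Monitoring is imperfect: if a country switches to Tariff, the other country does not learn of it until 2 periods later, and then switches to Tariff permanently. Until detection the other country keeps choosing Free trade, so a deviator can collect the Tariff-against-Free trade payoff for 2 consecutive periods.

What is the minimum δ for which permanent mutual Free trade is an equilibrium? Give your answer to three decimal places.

0.894

The best deviation is to choose Tariff for all 2 undetected periods, earning 18 each, then 3 forever once detected.
Deviation value: 18(1−δ^2)/(1−δ) + 3δ^2/(1−δ); cooperation value: 6/(1−δ).
IC: 6 ≥ 18(1−δ^2) + 3δ^2 = 18 − 15δ^2.
So δ^2 ≥ 12/15 = 4/5, giving δ ≥ (4/5)^(1/2) ≈ 0.894.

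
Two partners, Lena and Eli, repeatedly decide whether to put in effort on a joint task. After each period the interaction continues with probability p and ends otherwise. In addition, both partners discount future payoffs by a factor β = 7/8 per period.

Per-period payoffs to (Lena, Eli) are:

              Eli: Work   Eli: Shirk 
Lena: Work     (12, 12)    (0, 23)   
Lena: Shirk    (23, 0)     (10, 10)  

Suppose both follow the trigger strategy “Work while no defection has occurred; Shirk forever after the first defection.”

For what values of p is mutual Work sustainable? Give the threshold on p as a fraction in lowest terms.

88/91

Expected continuation weight on next period's payoff is β·p = 7/8·p, which plays the role of the discount factor.
Cooperation requires 7/8·p ≥ (23−12)/(23−10) = 11/13, hence p ≥ 88/91.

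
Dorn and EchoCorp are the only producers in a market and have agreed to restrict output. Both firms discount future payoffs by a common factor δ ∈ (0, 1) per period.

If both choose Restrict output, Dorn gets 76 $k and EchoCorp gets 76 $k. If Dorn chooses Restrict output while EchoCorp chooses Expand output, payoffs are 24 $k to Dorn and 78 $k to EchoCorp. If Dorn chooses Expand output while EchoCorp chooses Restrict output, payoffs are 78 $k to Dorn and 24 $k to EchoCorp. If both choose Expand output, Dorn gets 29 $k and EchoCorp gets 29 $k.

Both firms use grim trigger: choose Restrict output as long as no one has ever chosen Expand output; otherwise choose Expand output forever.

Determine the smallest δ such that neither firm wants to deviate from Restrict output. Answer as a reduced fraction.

2/49

Under grim trigger the critical discount factor is (T−C)/(T−P) with T = 78, C = 76, P = 29.
δ* = (78−76)/(78−29) = 2/49.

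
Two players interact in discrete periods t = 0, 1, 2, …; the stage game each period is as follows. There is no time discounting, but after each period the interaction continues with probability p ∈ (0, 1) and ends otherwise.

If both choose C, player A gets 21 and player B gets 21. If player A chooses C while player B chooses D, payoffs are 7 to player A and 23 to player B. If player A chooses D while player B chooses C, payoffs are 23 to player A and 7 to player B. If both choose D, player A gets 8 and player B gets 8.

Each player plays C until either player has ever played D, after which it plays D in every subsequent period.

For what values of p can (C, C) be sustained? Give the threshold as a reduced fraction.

With no time discounting, the continuation probability p plays the role of the discount factor.
Grim-trigger IC: 21/(1−p) ≥ 23 + 8p/(1−p) ⇒ p ≥ (23−21)/(23−8) = 2/15.

2/15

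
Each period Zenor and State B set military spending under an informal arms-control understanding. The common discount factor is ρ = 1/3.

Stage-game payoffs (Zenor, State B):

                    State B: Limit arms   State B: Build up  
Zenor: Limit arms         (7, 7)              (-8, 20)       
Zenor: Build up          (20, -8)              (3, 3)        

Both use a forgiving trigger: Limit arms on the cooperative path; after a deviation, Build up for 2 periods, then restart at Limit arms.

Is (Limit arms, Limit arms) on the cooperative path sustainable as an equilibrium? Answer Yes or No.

No

IC: ρ+…+ρ^2 ≥ (20−7)/(7−3) = 13/4.
At ρ = 1/3: partial sum = 0.4444 < 3.2500. Cooperation not sustainable.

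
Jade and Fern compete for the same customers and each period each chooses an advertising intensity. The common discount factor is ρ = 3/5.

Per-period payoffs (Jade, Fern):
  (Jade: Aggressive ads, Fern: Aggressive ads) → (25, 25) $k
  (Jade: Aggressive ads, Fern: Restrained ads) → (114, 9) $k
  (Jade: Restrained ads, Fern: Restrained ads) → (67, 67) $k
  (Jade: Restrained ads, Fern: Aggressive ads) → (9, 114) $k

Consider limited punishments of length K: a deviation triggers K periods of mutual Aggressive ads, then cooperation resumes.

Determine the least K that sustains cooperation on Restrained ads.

Need Σ_{k=1}^{K} ρ^k ≥ (114−67)/(67−25) = 1.1190 at ρ = 3/5.
At K = 2 the sum is 0.9600 < 1.1190; at K = 3 it is 1.1760 ≥ 1.1190.
So the minimum punishment length is K = 3.

3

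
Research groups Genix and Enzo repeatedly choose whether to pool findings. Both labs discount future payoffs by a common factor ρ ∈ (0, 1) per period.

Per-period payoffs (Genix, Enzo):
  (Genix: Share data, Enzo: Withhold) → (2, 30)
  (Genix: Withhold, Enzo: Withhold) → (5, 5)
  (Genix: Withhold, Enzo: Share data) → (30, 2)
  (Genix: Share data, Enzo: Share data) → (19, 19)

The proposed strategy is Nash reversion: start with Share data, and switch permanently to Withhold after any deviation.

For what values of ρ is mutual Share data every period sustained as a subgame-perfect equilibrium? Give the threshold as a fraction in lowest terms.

Under grim trigger the critical discount factor is (T−C)/(T−P) with T = 30, C = 19, P = 5.
ρ* = (30−19)/(30−5) = 11/25.

11/25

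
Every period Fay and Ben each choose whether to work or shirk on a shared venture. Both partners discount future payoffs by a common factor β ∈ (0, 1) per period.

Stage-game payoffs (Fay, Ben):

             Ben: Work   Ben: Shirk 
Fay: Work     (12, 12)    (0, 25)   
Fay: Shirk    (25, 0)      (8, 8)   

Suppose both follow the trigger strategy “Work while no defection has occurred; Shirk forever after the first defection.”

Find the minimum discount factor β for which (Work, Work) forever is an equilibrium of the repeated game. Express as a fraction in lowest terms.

13/17

Cooperation forever yields 12 each period: 12/(1−β).
Deviating yields 25 once, then 8 forever: 25 + 8β/(1−β).
No profitable deviation requires 12/(1−β) ≥ 25 + 8β/(1−β).
Multiplying by (1−β): 12 ≥ 25(1−β) + 8β = 25 − 17β.
So 17β ≥ 13, i.e. β ≥ 13/17.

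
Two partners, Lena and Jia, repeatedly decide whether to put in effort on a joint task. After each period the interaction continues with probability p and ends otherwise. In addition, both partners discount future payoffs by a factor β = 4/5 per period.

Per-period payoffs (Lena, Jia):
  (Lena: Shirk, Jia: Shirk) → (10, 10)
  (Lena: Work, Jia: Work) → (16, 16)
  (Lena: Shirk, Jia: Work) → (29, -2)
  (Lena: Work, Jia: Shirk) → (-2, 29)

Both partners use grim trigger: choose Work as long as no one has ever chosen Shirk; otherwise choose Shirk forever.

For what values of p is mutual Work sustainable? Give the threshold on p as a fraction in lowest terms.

65/76

Expected continuation weight on next period's payoff is β·p = 4/5·p, which plays the role of the discount factor.
Cooperation requires 4/5·p ≥ (29−16)/(29−10) = 13/19, hence p ≥ 65/76.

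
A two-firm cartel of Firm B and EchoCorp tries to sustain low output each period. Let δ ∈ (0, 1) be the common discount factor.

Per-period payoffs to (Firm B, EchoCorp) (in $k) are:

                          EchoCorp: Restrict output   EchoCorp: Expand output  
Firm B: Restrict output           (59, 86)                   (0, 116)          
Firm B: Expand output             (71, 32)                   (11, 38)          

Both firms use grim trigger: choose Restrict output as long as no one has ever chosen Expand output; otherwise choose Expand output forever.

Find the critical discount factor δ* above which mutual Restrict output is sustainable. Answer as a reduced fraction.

5/13

Firm B: cooperation gives 59 each period; deviation gives 71 once then 11 forever.
  59/(1−δ) ≥ 71 + 11δ/(1−δ) ⇒ δ ≥ 12/60 = 1/5.
EchoCorp: cooperation gives 86 each period; deviation gives 116 once then 38 forever.
  δ ≥ 30/78 = 5/13.
Both must hold, so the binding constraint is EchoCorp's: δ ≥ 5/13.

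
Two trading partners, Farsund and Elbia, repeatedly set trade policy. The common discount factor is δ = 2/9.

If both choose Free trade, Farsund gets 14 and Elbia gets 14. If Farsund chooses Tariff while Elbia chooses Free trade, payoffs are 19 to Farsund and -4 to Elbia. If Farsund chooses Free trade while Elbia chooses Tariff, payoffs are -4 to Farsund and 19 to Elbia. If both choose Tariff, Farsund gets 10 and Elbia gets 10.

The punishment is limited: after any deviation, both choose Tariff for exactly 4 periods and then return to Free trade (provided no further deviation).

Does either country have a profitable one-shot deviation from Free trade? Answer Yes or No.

IC: δ+…+δ^4 ≥ (19−14)/(14−10) = 5/4.
At δ = 2/9: partial sum = 0.2850 < 1.2500. Cooperation not sustainable.

Yes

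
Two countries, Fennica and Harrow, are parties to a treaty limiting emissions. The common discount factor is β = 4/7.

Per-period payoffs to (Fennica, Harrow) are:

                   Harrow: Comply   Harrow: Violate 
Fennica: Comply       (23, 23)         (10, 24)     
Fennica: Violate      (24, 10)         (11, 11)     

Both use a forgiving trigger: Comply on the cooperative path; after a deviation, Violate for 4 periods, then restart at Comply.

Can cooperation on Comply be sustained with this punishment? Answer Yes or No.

IC: β+…+β^4 ≥ (24−23)/(23−11) = 1/12.
At β = 4/7: partial sum = 1.1912 ≥ 0.0833. Cooperation sustainable.

Yes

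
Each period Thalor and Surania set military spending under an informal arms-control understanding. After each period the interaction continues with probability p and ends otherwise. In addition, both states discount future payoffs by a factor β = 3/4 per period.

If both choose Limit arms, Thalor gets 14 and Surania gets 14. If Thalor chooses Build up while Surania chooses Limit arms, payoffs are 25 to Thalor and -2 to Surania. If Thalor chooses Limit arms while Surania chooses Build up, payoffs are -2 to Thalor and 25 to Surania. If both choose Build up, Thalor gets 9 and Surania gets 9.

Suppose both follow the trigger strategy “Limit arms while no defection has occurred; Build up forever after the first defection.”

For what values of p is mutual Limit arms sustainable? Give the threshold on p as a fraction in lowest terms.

Expected continuation weight on next period's payoff is β·p = 3/4·p, which plays the role of the discount factor.
Cooperation requires 3/4·p ≥ (25−14)/(25−9) = 11/16, hence p ≥ 11/12.

11/12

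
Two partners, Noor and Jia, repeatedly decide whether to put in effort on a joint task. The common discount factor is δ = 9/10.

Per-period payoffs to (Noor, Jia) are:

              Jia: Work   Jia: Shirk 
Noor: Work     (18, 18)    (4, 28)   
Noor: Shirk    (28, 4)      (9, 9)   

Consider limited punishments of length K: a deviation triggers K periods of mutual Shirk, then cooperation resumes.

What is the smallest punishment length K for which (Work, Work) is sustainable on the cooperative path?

2

No profitable deviation requires (18−9)(δ+…+δ^K) ≥ 28−18, i.e. δ+…+δ^K ≥ 10/9 ≈ 1.1111.
With δ = 9/10, the partial sums are K=1: 0.9000, K=2: 1.7100.
K = 2 is the first length at which the sum reaches 1.1111.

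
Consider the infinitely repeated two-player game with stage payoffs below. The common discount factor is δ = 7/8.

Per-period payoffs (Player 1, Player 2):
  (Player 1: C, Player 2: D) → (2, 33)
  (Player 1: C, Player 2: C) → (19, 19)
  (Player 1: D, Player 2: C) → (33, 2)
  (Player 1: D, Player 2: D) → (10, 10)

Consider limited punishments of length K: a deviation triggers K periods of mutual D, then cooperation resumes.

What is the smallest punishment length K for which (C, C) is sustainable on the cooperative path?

IC: δ(1−δ^K)/(1−δ) ≥ (33−19)/(19−10) = 14/9.
With δ = 7/8: need 1 − δ^K ≥ 14/9·(1−7/8)/(7/8), i.e. δ^K ≤ 0.7778.
Since (7/8)^1 = 0.8750 and (7/8)^2 = 0.7656, the smallest such K is 2.

2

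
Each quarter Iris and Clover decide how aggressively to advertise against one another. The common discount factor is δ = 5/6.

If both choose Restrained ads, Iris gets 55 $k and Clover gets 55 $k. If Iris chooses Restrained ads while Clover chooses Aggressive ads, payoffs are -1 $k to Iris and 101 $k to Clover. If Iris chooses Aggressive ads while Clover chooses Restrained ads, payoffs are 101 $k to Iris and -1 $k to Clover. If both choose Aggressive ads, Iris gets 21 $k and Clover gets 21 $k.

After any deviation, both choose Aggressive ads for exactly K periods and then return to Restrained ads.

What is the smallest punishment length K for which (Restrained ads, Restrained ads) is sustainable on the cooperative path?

No profitable deviation requires (55−21)(δ+…+δ^K) ≥ 101−55, i.e. δ+…+δ^K ≥ 23/17 ≈ 1.3529.
With δ = 5/6, the partial sums are K=1: 0.8333, K=2: 1.5278.
K = 2 is the first length at which the sum reaches 1.3529.

2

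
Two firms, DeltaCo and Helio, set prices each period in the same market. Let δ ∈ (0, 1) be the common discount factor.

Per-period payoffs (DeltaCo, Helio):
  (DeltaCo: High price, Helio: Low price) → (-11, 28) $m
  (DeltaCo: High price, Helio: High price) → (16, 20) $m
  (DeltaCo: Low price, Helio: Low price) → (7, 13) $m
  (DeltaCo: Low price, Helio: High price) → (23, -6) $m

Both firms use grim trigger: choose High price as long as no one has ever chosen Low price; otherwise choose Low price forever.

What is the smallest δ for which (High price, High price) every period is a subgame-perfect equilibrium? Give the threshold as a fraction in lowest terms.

DeltaCo's threshold: (23−16)/(23−7) = 7/16.
Helio's threshold: (28−20)/(28−13) = 8/15.
7/16 < 8/15, so Helio binds and δ* = 8/15.

8/15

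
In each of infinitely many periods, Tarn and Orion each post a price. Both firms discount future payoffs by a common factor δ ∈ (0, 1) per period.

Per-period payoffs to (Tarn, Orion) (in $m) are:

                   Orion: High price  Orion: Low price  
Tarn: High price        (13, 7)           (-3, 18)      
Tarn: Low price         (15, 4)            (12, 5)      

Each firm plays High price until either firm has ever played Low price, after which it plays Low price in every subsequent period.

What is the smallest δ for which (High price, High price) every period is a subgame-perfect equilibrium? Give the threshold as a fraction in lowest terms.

11/13

For Tarn: deviation gain 15−13 = 2, per-period punishment loss 13−12 = 1. IC gives δ ≥ 2/3.
For Orion: gain 11, loss 2 per period, so δ ≥ 11/13.
The tighter constraint is Orion's, so cooperation needs δ ≥ 11/13.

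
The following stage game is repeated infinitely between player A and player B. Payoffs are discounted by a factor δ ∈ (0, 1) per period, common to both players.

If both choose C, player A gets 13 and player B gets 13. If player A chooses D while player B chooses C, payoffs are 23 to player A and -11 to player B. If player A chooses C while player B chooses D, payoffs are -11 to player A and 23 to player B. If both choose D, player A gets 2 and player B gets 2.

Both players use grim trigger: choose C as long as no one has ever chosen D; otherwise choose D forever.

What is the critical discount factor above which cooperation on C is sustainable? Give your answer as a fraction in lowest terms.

13/(1−δ) ≥ 23 + 2δ/(1−δ)
13 ≥ 23 − 21δ
δ ≥ 10/21.

10/21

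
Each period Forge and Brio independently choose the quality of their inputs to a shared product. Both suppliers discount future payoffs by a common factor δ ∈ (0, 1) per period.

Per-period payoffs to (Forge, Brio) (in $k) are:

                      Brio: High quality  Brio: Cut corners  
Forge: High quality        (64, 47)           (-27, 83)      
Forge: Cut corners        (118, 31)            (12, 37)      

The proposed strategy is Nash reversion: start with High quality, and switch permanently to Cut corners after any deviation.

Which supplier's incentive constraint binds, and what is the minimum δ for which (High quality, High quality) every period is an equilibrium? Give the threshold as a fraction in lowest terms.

Forge's threshold: (118−64)/(118−12) = 27/53.
Brio's threshold: (83−47)/(83−37) = 18/23.
27/53 < 18/23, so Brio binds and δ* = 18/23.

Brio; δ ≥ 18/23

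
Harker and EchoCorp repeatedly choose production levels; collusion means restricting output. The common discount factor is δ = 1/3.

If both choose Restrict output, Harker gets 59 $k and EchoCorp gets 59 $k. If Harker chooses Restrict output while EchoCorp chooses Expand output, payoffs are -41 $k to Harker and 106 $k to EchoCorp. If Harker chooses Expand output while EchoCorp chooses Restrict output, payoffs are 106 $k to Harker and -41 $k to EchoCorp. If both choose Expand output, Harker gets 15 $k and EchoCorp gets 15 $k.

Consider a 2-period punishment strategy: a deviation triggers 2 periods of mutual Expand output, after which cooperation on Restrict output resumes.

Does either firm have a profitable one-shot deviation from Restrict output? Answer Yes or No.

A one-shot deviation gives 106 now, then 15 for 2 periods, then back to 59.
Gain from deviating: (106−59) today; loss: (59−15) in each of the next 2 periods.
No-deviation condition: (59−15)(δ+…+δ^2) ≥ 106−59, i.e. δ+…+δ^2 ≥ 47/44.
At δ = 1/3: δ+…+δ^2 = 0.4444 < 1.0682.
So cooperation is not sustainable.

Yes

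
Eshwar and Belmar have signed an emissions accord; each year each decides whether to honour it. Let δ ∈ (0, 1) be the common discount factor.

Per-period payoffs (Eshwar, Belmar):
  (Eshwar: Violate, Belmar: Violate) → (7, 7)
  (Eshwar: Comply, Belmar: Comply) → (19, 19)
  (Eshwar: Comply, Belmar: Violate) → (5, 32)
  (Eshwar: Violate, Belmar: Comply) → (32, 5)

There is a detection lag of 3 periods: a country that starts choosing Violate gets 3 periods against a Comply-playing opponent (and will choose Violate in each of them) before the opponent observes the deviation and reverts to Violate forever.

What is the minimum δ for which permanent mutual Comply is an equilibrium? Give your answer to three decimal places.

0.804

The best deviation is to choose Violate for all 3 undetected periods, earning 32 each, then 7 forever once detected.
Deviation value: 32(1−δ^3)/(1−δ) + 7δ^3/(1−δ); cooperation value: 19/(1−δ).
IC: 19 ≥ 32(1−δ^3) + 7δ^3 = 32 − 25δ^3.
So δ^3 ≥ 13/25, giving δ ≥ (13/25)^(1/3) ≈ 0.804.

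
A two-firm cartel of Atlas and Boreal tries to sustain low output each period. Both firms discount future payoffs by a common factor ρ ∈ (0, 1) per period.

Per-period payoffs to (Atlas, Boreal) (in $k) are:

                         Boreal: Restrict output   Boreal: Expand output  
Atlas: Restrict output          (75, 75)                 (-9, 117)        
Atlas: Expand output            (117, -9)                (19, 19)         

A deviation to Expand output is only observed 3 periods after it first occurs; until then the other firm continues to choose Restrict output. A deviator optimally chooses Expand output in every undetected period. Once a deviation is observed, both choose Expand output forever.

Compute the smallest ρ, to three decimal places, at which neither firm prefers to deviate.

A deviator earns 117 for 3 periods, then 19 forever; cooperating earns 75 forever. Multiplying the IC by (1−ρ):
75 ≥ 117(1−ρ^3) + 19ρ^3, so 98·ρ^3 ≥ 42 and ρ^3 ≥ 3/7.
ρ ≥ (3/7)^(1/3) ≈ 0.754.

0.754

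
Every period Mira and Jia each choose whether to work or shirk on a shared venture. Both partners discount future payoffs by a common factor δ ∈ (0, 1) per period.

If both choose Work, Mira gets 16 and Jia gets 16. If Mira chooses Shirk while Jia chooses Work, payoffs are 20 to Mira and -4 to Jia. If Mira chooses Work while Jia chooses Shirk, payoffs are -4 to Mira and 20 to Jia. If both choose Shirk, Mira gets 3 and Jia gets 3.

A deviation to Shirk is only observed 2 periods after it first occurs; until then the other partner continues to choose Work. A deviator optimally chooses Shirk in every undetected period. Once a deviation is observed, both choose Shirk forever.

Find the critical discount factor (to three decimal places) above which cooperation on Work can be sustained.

The best deviation is to choose Shirk for all 2 undetected periods, earning 20 each, then 3 forever once detected.
Deviation value: 20(1−δ^2)/(1−δ) + 3δ^2/(1−δ); cooperation value: 16/(1−δ).
IC: 16 ≥ 20(1−δ^2) + 3δ^2 = 20 − 17δ^2.
So δ^2 ≥ 4/17, giving δ ≥ (4/17)^(1/2) ≈ 0.485.

0.485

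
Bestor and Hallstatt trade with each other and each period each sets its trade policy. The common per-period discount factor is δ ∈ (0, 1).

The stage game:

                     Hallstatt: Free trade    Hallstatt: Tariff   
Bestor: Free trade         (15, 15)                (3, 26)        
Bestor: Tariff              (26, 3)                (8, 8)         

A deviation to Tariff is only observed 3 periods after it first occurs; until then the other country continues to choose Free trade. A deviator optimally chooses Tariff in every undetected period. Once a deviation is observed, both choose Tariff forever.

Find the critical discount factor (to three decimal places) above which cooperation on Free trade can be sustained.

0.849

Deviating for the 3 undetected periods gains 26−15 = 11 per period over cooperation, then loses 15−8 = 7 per period forever once punishment starts.
Gain: 11(1 + δ + … + δ^2); loss: 7·δ^3/(1−δ).
No profitable deviation ⇔ 11(1−δ^3) ≤ 7·δ^3, i.e. δ^3 ≥ 11/(11+7) = 11/18.
Hence δ ≥ (11/18)^(1/3) ≈ 0.849.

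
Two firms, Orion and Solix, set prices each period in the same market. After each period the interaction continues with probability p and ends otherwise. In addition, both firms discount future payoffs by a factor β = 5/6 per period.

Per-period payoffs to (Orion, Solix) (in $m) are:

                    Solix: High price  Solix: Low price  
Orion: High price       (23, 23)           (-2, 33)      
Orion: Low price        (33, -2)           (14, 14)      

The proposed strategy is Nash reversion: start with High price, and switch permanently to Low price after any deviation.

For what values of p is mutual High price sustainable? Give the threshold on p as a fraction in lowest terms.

With continuation probability p and discount β, the effective per-period discount factor is βp.
Grim-trigger IC: βp ≥ (33−23)/(33−14) = 10/19.
So p ≥ (10/19)/(5/6) = 12/19.

12/19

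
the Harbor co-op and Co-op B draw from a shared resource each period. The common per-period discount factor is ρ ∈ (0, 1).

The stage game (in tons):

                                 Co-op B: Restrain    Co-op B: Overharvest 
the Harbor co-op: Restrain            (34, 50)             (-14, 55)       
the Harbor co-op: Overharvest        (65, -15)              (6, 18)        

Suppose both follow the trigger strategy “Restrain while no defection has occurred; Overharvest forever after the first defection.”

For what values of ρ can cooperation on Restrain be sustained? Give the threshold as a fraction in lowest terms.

31/59

the Harbor co-op: cooperation gives 34 each period; deviation gives 65 once then 6 forever.
  34/(1−ρ) ≥ 65 + 6ρ/(1−ρ) ⇒ ρ ≥ 31/59.
Co-op B: cooperation gives 50 each period; deviation gives 55 once then 18 forever.
  ρ ≥ 5/37.
Both must hold, so the binding constraint is the Harbor co-op's: ρ ≥ 31/59.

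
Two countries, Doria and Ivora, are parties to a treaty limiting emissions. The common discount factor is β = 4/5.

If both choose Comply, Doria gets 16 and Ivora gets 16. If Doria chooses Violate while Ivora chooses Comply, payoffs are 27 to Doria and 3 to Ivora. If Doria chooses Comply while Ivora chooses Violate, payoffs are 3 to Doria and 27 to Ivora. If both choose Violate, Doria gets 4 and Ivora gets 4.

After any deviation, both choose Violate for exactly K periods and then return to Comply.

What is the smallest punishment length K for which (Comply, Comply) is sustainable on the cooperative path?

Need Σ_{k=1}^{K} β^k ≥ (27−16)/(16−4) = 0.9167 at β = 4/5.
At K = 1 the sum is 0.8000 < 0.9167; at K = 2 it is 1.4400 ≥ 0.9167.
So the minimum punishment length is K = 2.

2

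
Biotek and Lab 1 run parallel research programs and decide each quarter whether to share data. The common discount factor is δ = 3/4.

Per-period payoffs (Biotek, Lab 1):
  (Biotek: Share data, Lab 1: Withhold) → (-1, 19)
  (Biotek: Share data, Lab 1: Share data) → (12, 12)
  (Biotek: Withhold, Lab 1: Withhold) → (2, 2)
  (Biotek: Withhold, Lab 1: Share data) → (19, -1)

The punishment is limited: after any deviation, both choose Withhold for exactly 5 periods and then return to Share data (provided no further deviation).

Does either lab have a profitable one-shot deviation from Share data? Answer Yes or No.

A one-shot deviation gives 19 now, then 2 for 5 periods, then back to 12.
Gain from deviating: (19−12) today; loss: (12−2) in each of the next 5 periods.
No-deviation condition: (12−2)(δ+…+δ^5) ≥ 19−12, i.e. δ+…+δ^5 ≥ 7/10.
At δ = 3/4: δ+…+δ^5 = 2.2881 ≥ 0.7000.
So cooperation is sustainable.

No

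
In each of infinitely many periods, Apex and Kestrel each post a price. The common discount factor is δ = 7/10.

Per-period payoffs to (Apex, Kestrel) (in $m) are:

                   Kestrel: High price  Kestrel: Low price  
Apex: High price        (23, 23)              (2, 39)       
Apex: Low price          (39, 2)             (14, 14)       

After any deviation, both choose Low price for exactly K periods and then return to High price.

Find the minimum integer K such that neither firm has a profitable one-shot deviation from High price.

Need Σ_{k=1}^{K} δ^k ≥ (39−23)/(23−14) = 1.7778 at δ = 7/10.
At K = 4 the sum is 1.7731 < 1.7778; at K = 5 it is 1.9412 ≥ 1.7778.
So the minimum punishment length is K = 5.

5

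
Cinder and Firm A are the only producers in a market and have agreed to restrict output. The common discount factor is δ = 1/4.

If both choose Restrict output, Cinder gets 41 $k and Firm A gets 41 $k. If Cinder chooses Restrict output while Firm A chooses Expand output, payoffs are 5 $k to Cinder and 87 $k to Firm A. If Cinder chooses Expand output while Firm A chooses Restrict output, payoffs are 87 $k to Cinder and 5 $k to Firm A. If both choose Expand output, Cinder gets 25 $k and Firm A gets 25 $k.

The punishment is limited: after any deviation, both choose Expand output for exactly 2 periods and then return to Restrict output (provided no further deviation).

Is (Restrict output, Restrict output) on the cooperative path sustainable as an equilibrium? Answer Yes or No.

IC: δ+…+δ^2 ≥ (87−41)/(41−25) = 23/8.
At δ = 1/4: partial sum = 0.3125 < 2.8750. Cooperation not sustainable.

No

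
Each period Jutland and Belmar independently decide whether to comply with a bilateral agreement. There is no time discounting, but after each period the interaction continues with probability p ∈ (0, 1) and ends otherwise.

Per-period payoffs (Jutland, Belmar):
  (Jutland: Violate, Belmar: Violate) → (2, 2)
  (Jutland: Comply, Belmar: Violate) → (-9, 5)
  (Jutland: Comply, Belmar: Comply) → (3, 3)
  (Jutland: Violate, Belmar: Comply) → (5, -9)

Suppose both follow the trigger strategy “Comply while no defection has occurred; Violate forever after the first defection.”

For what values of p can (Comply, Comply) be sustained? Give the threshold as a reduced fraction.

2/3

Expected cooperation value is 3 + p·3 + p²·3 + … = 3/(1−p); deviation gives 5 + p·2/(1−p).
3 ≥ 5(1−p) + 2p ⇒ 3p ≥ 2 ⇒ p ≥ 2/3.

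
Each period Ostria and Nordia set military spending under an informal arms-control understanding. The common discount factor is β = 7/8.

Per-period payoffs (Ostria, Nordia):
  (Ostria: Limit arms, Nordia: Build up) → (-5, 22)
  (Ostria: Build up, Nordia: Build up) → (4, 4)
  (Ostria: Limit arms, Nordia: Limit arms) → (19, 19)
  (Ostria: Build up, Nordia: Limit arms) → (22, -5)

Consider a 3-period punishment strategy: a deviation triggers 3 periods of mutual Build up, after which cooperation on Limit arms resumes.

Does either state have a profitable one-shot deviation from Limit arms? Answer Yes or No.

Comparing payoff streams over the 4 periods until play realigns: cooperate → 19(1+β+…+β^3); deviate → 22 + 4(β+…+β^3).
Cooperation is sustained iff (19−4)(β+…+β^3) ≥ 22−19.
β+…+β^3 = 7/8·(1−(7/8)^3)/(1−7/8) = 2.3105, and (22−19)/(19−4) = 0.2000.
2.3105 ≥ 0.2000, so cooperation is sustainable.

No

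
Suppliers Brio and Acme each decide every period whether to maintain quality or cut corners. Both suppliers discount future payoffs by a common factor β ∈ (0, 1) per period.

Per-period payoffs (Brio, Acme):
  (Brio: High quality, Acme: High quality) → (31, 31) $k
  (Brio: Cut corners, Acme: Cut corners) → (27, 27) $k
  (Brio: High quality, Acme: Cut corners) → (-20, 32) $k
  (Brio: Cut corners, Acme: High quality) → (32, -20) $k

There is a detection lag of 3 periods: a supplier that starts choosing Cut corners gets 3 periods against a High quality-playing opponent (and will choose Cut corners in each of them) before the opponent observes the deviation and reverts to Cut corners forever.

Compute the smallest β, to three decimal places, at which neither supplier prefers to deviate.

0.585

The best deviation is to choose Cut corners for all 3 undetected periods, earning 32 each, then 27 forever once detected.
Deviation value: 32(1−β^3)/(1−β) + 27β^3/(1−β); cooperation value: 31/(1−β).
IC: 31 ≥ 32(1−β^3) + 27β^3 = 32 − 5β^3.
So β^3 ≥ 1/5, giving β ≥ (1/5)^(1/3) ≈ 0.585.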